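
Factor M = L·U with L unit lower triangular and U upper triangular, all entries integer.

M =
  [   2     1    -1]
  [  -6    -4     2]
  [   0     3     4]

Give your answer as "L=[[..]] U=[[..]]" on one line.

  row1 -= -3·row0 → [0,-1,-1]
  row2 -= 0·row0 → [0,3,4]
  row2 -= -3·row1 → [0,0,1]

L=[[1,0,0],[-3,1,0],[0,-3,1]] U=[[2,1,-1],[0,-1,-1],[0,0,1]]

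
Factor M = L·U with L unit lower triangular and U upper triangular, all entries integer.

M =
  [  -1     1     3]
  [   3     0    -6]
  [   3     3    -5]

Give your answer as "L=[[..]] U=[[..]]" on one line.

  row1 -= -3·row0 → [0,3,3]
  row2 -= -3·row0 → [0,6,4]
  row2 -= 2·row1 → [0,0,-2]

L=[[1,0,0],[-3,1,0],[-3,2,1]] U=[[-1,1,3],[0,3,3],[0,0,-2]]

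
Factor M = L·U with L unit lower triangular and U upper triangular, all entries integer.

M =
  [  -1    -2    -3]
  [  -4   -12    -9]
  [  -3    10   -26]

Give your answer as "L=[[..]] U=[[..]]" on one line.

  row1 -= 4·row0 → [0,-4,3]
  row2 -= 3·row0 → [0,16,-17]
  row2 -= -4·row1 → [0,0,-5]

L=[[1,0,0],[4,1,0],[3,-4,1]] U=[[-1,-2,-3],[0,-4,3],[0,0,-5]]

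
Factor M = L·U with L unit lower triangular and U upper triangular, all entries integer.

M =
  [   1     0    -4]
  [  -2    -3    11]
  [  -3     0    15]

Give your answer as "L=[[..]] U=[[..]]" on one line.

L=[[1,0,0],[-2,1,0],[-3,0,1]] U=[[1,0,-4],[0,-3,3],[0,0,3]]

  R1 -= -2·R0 → [0,-3,3]
  R2 -= -3·R0 → [0,0,3]
  R2 -= 0·R1 → [0,0,3]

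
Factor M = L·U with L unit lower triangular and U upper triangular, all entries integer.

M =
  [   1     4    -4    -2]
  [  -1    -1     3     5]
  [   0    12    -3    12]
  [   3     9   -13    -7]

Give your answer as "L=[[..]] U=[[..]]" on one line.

L=[[1,0,0,0],[-1,1,0,0],[0,4,1,0],[3,-1,-2,1]] U=[[1,4,-4,-2],[0,3,-1,3],[0,0,1,0],[0,0,0,2]]

  R1 -= -1·R0 → [0,3,-1,3]
  R2 -= 0·R0 → [0,12,-3,12]
  R3 -= 3·R0 → [0,-3,-1,-1]
  R2 -= 4·R1 → [0,0,1,0]
  R3 -= -1·R1 → [0,0,-2,2]
  R3 -= -2·R2 → [0,0,0,2]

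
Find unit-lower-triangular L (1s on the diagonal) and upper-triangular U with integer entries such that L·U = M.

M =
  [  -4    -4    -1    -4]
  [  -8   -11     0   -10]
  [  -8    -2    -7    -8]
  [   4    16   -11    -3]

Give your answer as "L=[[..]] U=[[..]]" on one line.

  R1 -= 2·R0 → [0,-3,2,-2]
  R2 -= 2·R0 → [0,6,-5,0]
  R3 -= -1·R0 → [0,12,-12,-7]
  R2 -= -2·R1 → [0,0,-1,-4]
  R3 -= -4·R1 → [0,0,-4,-15]
  R3 -= 4·R2 → [0,0,0,1]

L=[[1,0,0,0],[2,1,0,0],[2,-2,1,0],[-1,-4,4,1]] U=[[-4,-4,-1,-4],[0,-3,2,-2],[0,0,-1,-4],[0,0,0,1]]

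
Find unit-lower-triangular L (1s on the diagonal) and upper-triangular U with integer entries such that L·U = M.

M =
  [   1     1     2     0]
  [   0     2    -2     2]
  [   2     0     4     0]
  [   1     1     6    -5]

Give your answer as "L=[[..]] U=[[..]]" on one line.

L=[[1,0,0,0],[0,1,0,0],[2,-1,1,0],[1,0,-2,1]] U=[[1,1,2,0],[0,2,-2,2],[0,0,-2,2],[0,0,0,-1]]

  row1 -= 0·row0 → [0,2,-2,2]
  row2 -= 2·row0 → [0,-2,0,0]
  row3 -= 1·row0 → [0,0,4,-5]
  row2 -= -1·row1 → [0,0,-2,2]
  row3 -= 0·row1 → [0,0,4,-5]
  row3 -= -2·row2 → [0,0,0,-1]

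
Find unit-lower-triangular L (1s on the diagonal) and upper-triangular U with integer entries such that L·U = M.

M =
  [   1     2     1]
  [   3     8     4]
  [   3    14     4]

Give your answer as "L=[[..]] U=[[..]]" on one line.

L=[[1,0,0],[3,1,0],[3,4,1]] U=[[1,2,1],[0,2,1],[0,0,-3]]

  r1 -= 3·r0 → [0,2,1]
  r2 -= 3·r0 → [0,8,1]
  r2 -= 4·r1 → [0,0,-3]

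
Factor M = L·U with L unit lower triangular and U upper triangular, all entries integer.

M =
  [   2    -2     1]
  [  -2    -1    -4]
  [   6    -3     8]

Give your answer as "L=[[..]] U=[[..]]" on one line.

  row1 -= -1·row0 → [0,-3,-3]
  row2 -= 3·row0 → [0,3,5]
  row2 -= -1·row1 → [0,0,2]

L=[[1,0,0],[-1,1,0],[3,-1,1]] U=[[2,-2,1],[0,-3,-3],[0,0,2]]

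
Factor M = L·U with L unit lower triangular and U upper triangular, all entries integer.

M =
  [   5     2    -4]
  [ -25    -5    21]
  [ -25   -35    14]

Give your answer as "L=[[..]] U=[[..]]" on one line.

  R1 -= -5·R0 → [0,5,1]
  R2 -= -5·R0 → [0,-25,-6]
  R2 -= -5·R1 → [0,0,-1]

L=[[1,0,0],[-5,1,0],[-5,-5,1]] U=[[5,2,-4],[0,5,1],[0,0,-1]]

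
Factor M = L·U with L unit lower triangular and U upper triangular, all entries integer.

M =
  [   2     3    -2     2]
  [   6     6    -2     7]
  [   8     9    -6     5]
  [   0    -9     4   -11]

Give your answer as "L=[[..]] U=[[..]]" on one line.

  r1 -= 3·r0 → [0,-3,4,1]
  r2 -= 4·r0 → [0,-3,2,-3]
  r3 -= 0·r0 → [0,-9,4,-11]
  r2 -= 1·r1 → [0,0,-2,-4]
  r3 -= 3·r1 → [0,0,-8,-14]
  r3 -= 4·r2 → [0,0,0,2]

L=[[1,0,0,0],[3,1,0,0],[4,1,1,0],[0,3,4,1]] U=[[2,3,-2,2],[0,-3,4,1],[0,0,-2,-4],[0,0,0,2]]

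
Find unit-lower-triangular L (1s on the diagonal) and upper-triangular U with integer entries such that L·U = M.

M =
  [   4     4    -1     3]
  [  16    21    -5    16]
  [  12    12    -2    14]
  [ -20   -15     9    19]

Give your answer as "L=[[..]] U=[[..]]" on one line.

  row1 -= 4·row0 → [0,5,-1,4]
  row2 -= 3·row0 → [0,0,1,5]
  row3 -= -5·row0 → [0,5,4,34]
  row2 -= 0·row1 → [0,0,1,5]
  row3 -= 1·row1 → [0,0,5,30]
  row3 -= 5·row2 → [0,0,0,5]

L=[[1,0,0,0],[4,1,0,0],[3,0,1,0],[-5,1,5,1]] U=[[4,4,-1,3],[0,5,-1,4],[0,0,1,5],[0,0,0,5]]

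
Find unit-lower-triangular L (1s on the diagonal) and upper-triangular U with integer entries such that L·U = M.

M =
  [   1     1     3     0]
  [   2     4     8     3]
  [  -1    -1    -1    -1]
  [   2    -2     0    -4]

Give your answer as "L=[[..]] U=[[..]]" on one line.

L=[[1,0,0,0],[2,1,0,0],[-1,0,1,0],[2,-2,-1,1]] U=[[1,1,3,0],[0,2,2,3],[0,0,2,-1],[0,0,0,1]]

  R1 -= 2·R0 → [0,2,2,3]
  R2 -= -1·R0 → [0,0,2,-1]
  R3 -= 2·R0 → [0,-4,-6,-4]
  R2 -= 0·R1 → [0,0,2,-1]
  R3 -= -2·R1 → [0,0,-2,2]
  R3 -= -1·R2 → [0,0,0,1]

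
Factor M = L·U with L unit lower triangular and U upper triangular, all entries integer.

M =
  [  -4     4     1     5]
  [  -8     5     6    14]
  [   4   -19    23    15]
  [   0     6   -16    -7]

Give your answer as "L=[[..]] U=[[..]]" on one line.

L=[[1,0,0,0],[2,1,0,0],[-1,5,1,0],[0,-2,-2,1]] U=[[-4,4,1,5],[0,-3,4,4],[0,0,4,0],[0,0,0,1]]

  r1 -= 2·r0 → [0,-3,4,4]
  r2 -= -1·r0 → [0,-15,24,20]
  r3 -= 0·r0 → [0,6,-16,-7]
  r2 -= 5·r1 → [0,0,4,0]
  r3 -= -2·r1 → [0,0,-8,1]
  r3 -= -2·r2 → [0,0,0,1]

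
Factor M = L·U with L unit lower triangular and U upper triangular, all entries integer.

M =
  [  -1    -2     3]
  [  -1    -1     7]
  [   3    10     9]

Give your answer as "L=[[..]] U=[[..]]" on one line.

  row1 -= 1·row0 → [0,1,4]
  row2 -= -3·row0 → [0,4,18]
  row2 -= 4·row1 → [0,0,2]

L=[[1,0,0],[1,1,0],[-3,4,1]] U=[[-1,-2,3],[0,1,4],[0,0,2]]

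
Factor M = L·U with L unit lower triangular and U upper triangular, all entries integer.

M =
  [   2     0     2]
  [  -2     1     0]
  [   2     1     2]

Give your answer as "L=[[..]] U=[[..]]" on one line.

  r1 -= -1·r0 → [0,1,2]
  r2 -= 1·r0 → [0,1,0]
  r2 -= 1·r1 → [0,0,-2]

L=[[1,0,0],[-1,1,0],[1,1,1]] U=[[2,0,2],[0,1,2],[0,0,-2]]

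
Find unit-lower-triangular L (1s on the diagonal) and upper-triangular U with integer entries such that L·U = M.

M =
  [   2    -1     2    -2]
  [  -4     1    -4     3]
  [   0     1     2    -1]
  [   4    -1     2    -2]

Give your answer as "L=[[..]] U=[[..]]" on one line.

  R1 -= -2·R0 → [0,-1,0,-1]
  R2 -= 0·R0 → [0,1,2,-1]
  R3 -= 2·R0 → [0,1,-2,2]
  R2 -= -1·R1 → [0,0,2,-2]
  R3 -= -1·R1 → [0,0,-2,1]
  R3 -= -1·R2 → [0,0,0,-1]

L=[[1,0,0,0],[-2,1,0,0],[0,-1,1,0],[2,-1,-1,1]] U=[[2,-1,2,-2],[0,-1,0,-1],[0,0,2,-2],[0,0,0,-1]]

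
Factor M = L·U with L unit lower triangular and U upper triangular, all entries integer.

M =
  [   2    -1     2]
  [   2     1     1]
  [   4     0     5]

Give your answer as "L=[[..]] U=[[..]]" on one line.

  row1 -= 1·row0 → [0,2,-1]
  row2 -= 2·row0 → [0,2,1]
  row2 -= 1·row1 → [0,0,2]

L=[[1,0,0],[1,1,0],[2,1,1]] U=[[2,-1,2],[0,2,-1],[0,0,2]]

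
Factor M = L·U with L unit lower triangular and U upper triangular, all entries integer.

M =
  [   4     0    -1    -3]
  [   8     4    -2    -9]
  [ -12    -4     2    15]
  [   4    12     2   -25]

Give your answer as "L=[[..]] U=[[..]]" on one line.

  row1 -= 2·row0 → [0,4,0,-3]
  row2 -= -3·row0 → [0,-4,-1,6]
  row3 -= 1·row0 → [0,12,3,-22]
  row2 -= -1·row1 → [0,0,-1,3]
  row3 -= 3·row1 → [0,0,3,-13]
  row3 -= -3·row2 → [0,0,0,-4]

L=[[1,0,0,0],[2,1,0,0],[-3,-1,1,0],[1,3,-3,1]] U=[[4,0,-1,-3],[0,4,0,-3],[0,0,-1,3],[0,0,0,-4]]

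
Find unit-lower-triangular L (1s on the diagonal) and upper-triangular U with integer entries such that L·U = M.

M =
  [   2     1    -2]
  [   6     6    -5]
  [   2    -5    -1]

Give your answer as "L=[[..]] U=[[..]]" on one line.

L=[[1,0,0],[3,1,0],[1,-2,1]] U=[[2,1,-2],[0,3,1],[0,0,3]]

  r1 -= 3·r0 → [0,3,1]
  r2 -= 1·r0 → [0,-6,1]
  r2 -= -2·r1 → [0,0,3]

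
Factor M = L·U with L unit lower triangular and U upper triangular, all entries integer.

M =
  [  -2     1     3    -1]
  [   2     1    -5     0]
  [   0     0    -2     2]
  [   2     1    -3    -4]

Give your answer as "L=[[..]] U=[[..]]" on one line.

  row1 -= -1·row0 → [0,2,-2,-1]
  row2 -= 0·row0 → [0,0,-2,2]
  row3 -= -1·row0 → [0,2,0,-5]
  row2 -= 0·row1 → [0,0,-2,2]
  row3 -= 1·row1 → [0,0,2,-4]
  row3 -= -1·row2 → [0,0,0,-2]

L=[[1,0,0,0],[-1,1,0,0],[0,0,1,0],[-1,1,-1,1]] U=[[-2,1,3,-1],[0,2,-2,-1],[0,0,-2,2],[0,0,0,-2]]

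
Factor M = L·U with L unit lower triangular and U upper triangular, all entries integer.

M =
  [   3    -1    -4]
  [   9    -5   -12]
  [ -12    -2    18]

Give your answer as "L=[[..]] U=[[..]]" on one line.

  row1 -= 3·row0 → [0,-2,0]
  row2 -= -4·row0 → [0,-6,2]
  row2 -= 3·row1 → [0,0,2]

L=[[1,0,0],[3,1,0],[-4,3,1]] U=[[3,-1,-4],[0,-2,0],[0,0,2]]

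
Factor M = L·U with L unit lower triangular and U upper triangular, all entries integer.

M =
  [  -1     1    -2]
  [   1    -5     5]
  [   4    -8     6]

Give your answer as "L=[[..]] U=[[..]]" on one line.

  row1 -= -1·row0 → [0,-4,3]
  row2 -= -4·row0 → [0,-4,-2]
  row2 -= 1·row1 → [0,0,-5]

L=[[1,0,0],[-1,1,0],[-4,1,1]] U=[[-1,1,-2],[0,-4,3],[0,0,-5]]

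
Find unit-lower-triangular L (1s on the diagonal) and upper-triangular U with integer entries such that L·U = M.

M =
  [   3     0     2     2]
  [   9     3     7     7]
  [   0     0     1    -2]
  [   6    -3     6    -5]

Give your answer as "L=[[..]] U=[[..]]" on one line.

  R1 -= 3·R0 → [0,3,1,1]
  R2 -= 0·R0 → [0,0,1,-2]
  R3 -= 2·R0 → [0,-3,2,-9]
  R2 -= 0·R1 → [0,0,1,-2]
  R3 -= -1·R1 → [0,0,3,-8]
  R3 -= 3·R2 → [0,0,0,-2]

L=[[1,0,0,0],[3,1,0,0],[0,0,1,0],[2,-1,3,1]] U=[[3,0,2,2],[0,3,1,1],[0,0,1,-2],[0,0,0,-2]]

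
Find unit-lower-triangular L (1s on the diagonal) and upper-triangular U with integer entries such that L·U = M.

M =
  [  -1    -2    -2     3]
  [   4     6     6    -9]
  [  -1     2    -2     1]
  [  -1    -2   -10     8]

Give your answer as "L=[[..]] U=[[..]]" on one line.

L=[[1,0,0,0],[-4,1,0,0],[1,-2,1,0],[1,0,2,1]] U=[[-1,-2,-2,3],[0,-2,-2,3],[0,0,-4,4],[0,0,0,-3]]

  R1 -= -4·R0 → [0,-2,-2,3]
  R2 -= 1·R0 → [0,4,0,-2]
  R3 -= 1·R0 → [0,0,-8,5]
  R2 -= -2·R1 → [0,0,-4,4]
  R3 -= 0·R1 → [0,0,-8,5]
  R3 -= 2·R2 → [0,0,0,-3]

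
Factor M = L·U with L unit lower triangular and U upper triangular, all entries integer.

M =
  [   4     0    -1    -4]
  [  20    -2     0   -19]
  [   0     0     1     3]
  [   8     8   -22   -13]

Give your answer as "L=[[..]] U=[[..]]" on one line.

  R1 -= 5·R0 → [0,-2,5,1]
  R2 -= 0·R0 → [0,0,1,3]
  R3 -= 2·R0 → [0,8,-20,-5]
  R2 -= 0·R1 → [0,0,1,3]
  R3 -= -4·R1 → [0,0,0,-1]
  R3 -= 0·R2 → [0,0,0,-1]

L=[[1,0,0,0],[5,1,0,0],[0,0,1,0],[2,-4,0,1]] U=[[4,0,-1,-4],[0,-2,5,1],[0,0,1,3],[0,0,0,-1]]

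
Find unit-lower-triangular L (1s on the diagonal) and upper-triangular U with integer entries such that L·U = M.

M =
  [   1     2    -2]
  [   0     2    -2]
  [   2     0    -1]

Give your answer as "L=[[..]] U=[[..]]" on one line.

L=[[1,0,0],[0,1,0],[2,-2,1]] U=[[1,2,-2],[0,2,-2],[0,0,-1]]

  r1 -= 0·r0 → [0,2,-2]
  r2 -= 2·r0 → [0,-4,3]
  r2 -= -2·r1 → [0,0,-1]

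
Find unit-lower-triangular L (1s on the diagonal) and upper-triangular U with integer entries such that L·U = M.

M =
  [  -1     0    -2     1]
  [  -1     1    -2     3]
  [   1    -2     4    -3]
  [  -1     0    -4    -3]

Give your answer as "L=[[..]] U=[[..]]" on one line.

  R1 -= 1·R0 → [0,1,0,2]
  R2 -= -1·R0 → [0,-2,2,-2]
  R3 -= 1·R0 → [0,0,-2,-4]
  R2 -= -2·R1 → [0,0,2,2]
  R3 -= 0·R1 → [0,0,-2,-4]
  R3 -= -1·R2 → [0,0,0,-2]

L=[[1,0,0,0],[1,1,0,0],[-1,-2,1,0],[1,0,-1,1]] U=[[-1,0,-2,1],[0,1,0,2],[0,0,2,2],[0,0,0,-2]]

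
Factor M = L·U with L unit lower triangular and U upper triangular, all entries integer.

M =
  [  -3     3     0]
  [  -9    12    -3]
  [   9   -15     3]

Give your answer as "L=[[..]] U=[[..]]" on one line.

L=[[1,0,0],[3,1,0],[-3,-2,1]] U=[[-3,3,0],[0,3,-3],[0,0,-3]]

  R1 -= 3·R0 → [0,3,-3]
  R2 -= -3·R0 → [0,-6,3]
  R2 -= -2·R1 → [0,0,-3]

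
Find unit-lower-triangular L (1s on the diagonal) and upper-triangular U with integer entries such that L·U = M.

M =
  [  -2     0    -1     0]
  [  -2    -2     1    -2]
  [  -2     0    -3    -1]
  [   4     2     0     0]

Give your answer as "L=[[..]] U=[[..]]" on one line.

L=[[1,0,0,0],[1,1,0,0],[1,0,1,0],[-2,-1,0,1]] U=[[-2,0,-1,0],[0,-2,2,-2],[0,0,-2,-1],[0,0,0,-2]]

  row1 -= 1·row0 → [0,-2,2,-2]
  row2 -= 1·row0 → [0,0,-2,-1]
  row3 -= -2·row0 → [0,2,-2,0]
  row2 -= 0·row1 → [0,0,-2,-1]
  row3 -= -1·row1 → [0,0,0,-2]
  row3 -= 0·row2 → [0,0,0,-2]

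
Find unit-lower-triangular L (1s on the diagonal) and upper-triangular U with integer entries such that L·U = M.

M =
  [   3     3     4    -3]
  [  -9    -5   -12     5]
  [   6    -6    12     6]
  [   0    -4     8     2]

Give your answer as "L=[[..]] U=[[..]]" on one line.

  row1 -= -3·row0 → [0,4,0,-4]
  row2 -= 2·row0 → [0,-12,4,12]
  row3 -= 0·row0 → [0,-4,8,2]
  row2 -= -3·row1 → [0,0,4,0]
  row3 -= -1·row1 → [0,0,8,-2]
  row3 -= 2·row2 → [0,0,0,-2]

L=[[1,0,0,0],[-3,1,0,0],[2,-3,1,0],[0,-1,2,1]] U=[[3,3,4,-3],[0,4,0,-4],[0,0,4,0],[0,0,0,-2]]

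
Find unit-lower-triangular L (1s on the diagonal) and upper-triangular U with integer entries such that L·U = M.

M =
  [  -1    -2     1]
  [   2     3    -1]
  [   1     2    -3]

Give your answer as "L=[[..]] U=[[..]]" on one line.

L=[[1,0,0],[-2,1,0],[-1,0,1]] U=[[-1,-2,1],[0,-1,1],[0,0,-2]]

  R1 -= -2·R0 → [0,-1,1]
  R2 -= -1·R0 → [0,0,-2]
  R2 -= 0·R1 → [0,0,-2]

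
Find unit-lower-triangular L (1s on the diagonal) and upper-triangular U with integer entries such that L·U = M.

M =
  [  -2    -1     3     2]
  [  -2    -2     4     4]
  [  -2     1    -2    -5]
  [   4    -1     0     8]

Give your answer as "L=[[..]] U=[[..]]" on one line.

  row1 -= 1·row0 → [0,-1,1,2]
  row2 -= 1·row0 → [0,2,-5,-7]
  row3 -= -2·row0 → [0,-3,6,12]
  row2 -= -2·row1 → [0,0,-3,-3]
  row3 -= 3·row1 → [0,0,3,6]
  row3 -= -1·row2 → [0,0,0,3]

L=[[1,0,0,0],[1,1,0,0],[1,-2,1,0],[-2,3,-1,1]] U=[[-2,-1,3,2],[0,-1,1,2],[0,0,-3,-3],[0,0,0,3]]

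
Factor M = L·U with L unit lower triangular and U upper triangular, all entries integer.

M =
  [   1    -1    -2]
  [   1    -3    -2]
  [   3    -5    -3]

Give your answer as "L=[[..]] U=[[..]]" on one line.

  R1 -= 1·R0 → [0,-2,0]
  R2 -= 3·R0 → [0,-2,3]
  R2 -= 1·R1 → [0,0,3]

L=[[1,0,0],[1,1,0],[3,1,1]] U=[[1,-1,-2],[0,-2,0],[0,0,3]]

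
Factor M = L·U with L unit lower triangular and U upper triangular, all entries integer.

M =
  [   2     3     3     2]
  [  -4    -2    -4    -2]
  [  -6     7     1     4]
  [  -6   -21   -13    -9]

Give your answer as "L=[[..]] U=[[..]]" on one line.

  R1 -= -2·R0 → [0,4,2,2]
  R2 -= -3·R0 → [0,16,10,10]
  R3 -= -3·R0 → [0,-12,-4,-3]
  R2 -= 4·R1 → [0,0,2,2]
  R3 -= -3·R1 → [0,0,2,3]
  R3 -= 1·R2 → [0,0,0,1]

L=[[1,0,0,0],[-2,1,0,0],[-3,4,1,0],[-3,-3,1,1]] U=[[2,3,3,2],[0,4,2,2],[0,0,2,2],[0,0,0,1]]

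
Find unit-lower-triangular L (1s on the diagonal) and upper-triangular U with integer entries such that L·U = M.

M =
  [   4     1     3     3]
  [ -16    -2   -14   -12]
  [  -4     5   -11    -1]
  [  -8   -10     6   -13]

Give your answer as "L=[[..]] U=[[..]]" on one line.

L=[[1,0,0,0],[-4,1,0,0],[-1,3,1,0],[-2,-4,-2,1]] U=[[4,1,3,3],[0,2,-2,0],[0,0,-2,2],[0,0,0,-3]]

  row1 -= -4·row0 → [0,2,-2,0]
  row2 -= -1·row0 → [0,6,-8,2]
  row3 -= -2·row0 → [0,-8,12,-7]
  row2 -= 3·row1 → [0,0,-2,2]
  row3 -= -4·row1 → [0,0,4,-7]
  row3 -= -2·row2 → [0,0,0,-3]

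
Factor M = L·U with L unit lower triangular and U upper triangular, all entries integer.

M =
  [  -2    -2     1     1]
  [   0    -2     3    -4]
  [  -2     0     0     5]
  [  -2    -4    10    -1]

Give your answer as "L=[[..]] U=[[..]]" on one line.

  R1 -= 0·R0 → [0,-2,3,-4]
  R2 -= 1·R0 → [0,2,-1,4]
  R3 -= 1·R0 → [0,-2,9,-2]
  R2 -= -1·R1 → [0,0,2,0]
  R3 -= 1·R1 → [0,0,6,2]
  R3 -= 3·R2 → [0,0,0,2]

L=[[1,0,0,0],[0,1,0,0],[1,-1,1,0],[1,1,3,1]] U=[[-2,-2,1,1],[0,-2,3,-4],[0,0,2,0],[0,0,0,2]]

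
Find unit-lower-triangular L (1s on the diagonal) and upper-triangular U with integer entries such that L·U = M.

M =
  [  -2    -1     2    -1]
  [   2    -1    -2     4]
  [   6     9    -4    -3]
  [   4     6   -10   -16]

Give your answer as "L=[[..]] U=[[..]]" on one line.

  row1 -= -1·row0 → [0,-2,0,3]
  row2 -= -3·row0 → [0,6,2,-6]
  row3 -= -2·row0 → [0,4,-6,-18]
  row2 -= -3·row1 → [0,0,2,3]
  row3 -= -2·row1 → [0,0,-6,-12]
  row3 -= -3·row2 → [0,0,0,-3]

L=[[1,0,0,0],[-1,1,0,0],[-3,-3,1,0],[-2,-2,-3,1]] U=[[-2,-1,2,-1],[0,-2,0,3],[0,0,2,3],[0,0,0,-3]]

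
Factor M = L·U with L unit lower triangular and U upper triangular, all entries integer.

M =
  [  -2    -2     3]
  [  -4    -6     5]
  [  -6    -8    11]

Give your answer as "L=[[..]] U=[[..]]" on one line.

L=[[1,0,0],[2,1,0],[3,1,1]] U=[[-2,-2,3],[0,-2,-1],[0,0,3]]

  r1 -= 2·r0 → [0,-2,-1]
  r2 -= 3·r0 → [0,-2,2]
  r2 -= 1·r1 → [0,0,3]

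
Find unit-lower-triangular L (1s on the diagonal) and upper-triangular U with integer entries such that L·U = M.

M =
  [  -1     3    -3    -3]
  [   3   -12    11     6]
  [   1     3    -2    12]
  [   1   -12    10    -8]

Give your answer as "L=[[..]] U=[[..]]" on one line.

  R1 -= -3·R0 → [0,-3,2,-3]
  R2 -= -1·R0 → [0,6,-5,9]
  R3 -= -1·R0 → [0,-9,7,-11]
  R2 -= -2·R1 → [0,0,-1,3]
  R3 -= 3·R1 → [0,0,1,-2]
  R3 -= -1·R2 → [0,0,0,1]

L=[[1,0,0,0],[-3,1,0,0],[-1,-2,1,0],[-1,3,-1,1]] U=[[-1,3,-3,-3],[0,-3,2,-3],[0,0,-1,3],[0,0,0,1]]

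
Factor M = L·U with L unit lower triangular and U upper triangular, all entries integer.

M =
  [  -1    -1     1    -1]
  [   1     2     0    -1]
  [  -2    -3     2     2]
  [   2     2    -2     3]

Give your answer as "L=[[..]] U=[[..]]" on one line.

L=[[1,0,0,0],[-1,1,0,0],[2,-1,1,0],[-2,0,0,1]] U=[[-1,-1,1,-1],[0,1,1,-2],[0,0,1,2],[0,0,0,1]]

  r1 -= -1·r0 → [0,1,1,-2]
  r2 -= 2·r0 → [0,-1,0,4]
  r3 -= -2·r0 → [0,0,0,1]
  r2 -= -1·r1 → [0,0,1,2]
  r3 -= 0·r1 → [0,0,0,1]
  r3 -= 0·r2 → [0,0,0,1]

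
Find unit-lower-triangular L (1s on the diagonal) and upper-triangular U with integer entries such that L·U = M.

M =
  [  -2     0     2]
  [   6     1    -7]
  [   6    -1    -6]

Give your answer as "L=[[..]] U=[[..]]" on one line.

L=[[1,0,0],[-3,1,0],[-3,-1,1]] U=[[-2,0,2],[0,1,-1],[0,0,-1]]

  R1 -= -3·R0 → [0,1,-1]
  R2 -= -3·R0 → [0,-1,0]
  R2 -= -1·R1 → [0,0,-1]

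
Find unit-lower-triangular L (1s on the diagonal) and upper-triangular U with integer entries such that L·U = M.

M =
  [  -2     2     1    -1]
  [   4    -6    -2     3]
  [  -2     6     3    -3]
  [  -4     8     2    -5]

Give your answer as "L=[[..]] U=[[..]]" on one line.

  r1 -= -2·r0 → [0,-2,0,1]
  r2 -= 1·r0 → [0,4,2,-2]
  r3 -= 2·r0 → [0,4,0,-3]
  r2 -= -2·r1 → [0,0,2,0]
  r3 -= -2·r1 → [0,0,0,-1]
  r3 -= 0·r2 → [0,0,0,-1]

L=[[1,0,0,0],[-2,1,0,0],[1,-2,1,0],[2,-2,0,1]] U=[[-2,2,1,-1],[0,-2,0,1],[0,0,2,0],[0,0,0,-1]]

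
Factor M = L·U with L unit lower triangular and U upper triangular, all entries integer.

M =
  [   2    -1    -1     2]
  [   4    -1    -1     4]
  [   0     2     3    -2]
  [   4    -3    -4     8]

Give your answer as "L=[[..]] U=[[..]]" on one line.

L=[[1,0,0,0],[2,1,0,0],[0,2,1,0],[2,-1,-1,1]] U=[[2,-1,-1,2],[0,1,1,0],[0,0,1,-2],[0,0,0,2]]

  r1 -= 2·r0 → [0,1,1,0]
  r2 -= 0·r0 → [0,2,3,-2]
  r3 -= 2·r0 → [0,-1,-2,4]
  r2 -= 2·r1 → [0,0,1,-2]
  r3 -= -1·r1 → [0,0,-1,4]
  r3 -= -1·r2 → [0,0,0,2]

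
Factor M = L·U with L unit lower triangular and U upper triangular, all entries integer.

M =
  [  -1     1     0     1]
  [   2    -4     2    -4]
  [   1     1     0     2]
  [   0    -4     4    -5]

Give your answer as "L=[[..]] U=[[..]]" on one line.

  r1 -= -2·r0 → [0,-2,2,-2]
  r2 -= -1·r0 → [0,2,0,3]
  r3 -= 0·r0 → [0,-4,4,-5]
  r2 -= -1·r1 → [0,0,2,1]
  r3 -= 2·r1 → [0,0,0,-1]
  r3 -= 0·r2 → [0,0,0,-1]

L=[[1,0,0,0],[-2,1,0,0],[-1,-1,1,0],[0,2,0,1]] U=[[-1,1,0,1],[0,-2,2,-2],[0,0,2,1],[0,0,0,-1]]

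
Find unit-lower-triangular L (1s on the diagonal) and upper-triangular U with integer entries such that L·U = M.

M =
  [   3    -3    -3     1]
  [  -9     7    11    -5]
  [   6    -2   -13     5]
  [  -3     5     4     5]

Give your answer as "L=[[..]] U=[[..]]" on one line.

L=[[1,0,0,0],[-3,1,0,0],[2,-2,1,0],[-1,-1,-1,1]] U=[[3,-3,-3,1],[0,-2,2,-2],[0,0,-3,-1],[0,0,0,3]]

  r1 -= -3·r0 → [0,-2,2,-2]
  r2 -= 2·r0 → [0,4,-7,3]
  r3 -= -1·r0 → [0,2,1,6]
  r2 -= -2·r1 → [0,0,-3,-1]
  r3 -= -1·r1 → [0,0,3,4]
  r3 -= -1·r2 → [0,0,0,3]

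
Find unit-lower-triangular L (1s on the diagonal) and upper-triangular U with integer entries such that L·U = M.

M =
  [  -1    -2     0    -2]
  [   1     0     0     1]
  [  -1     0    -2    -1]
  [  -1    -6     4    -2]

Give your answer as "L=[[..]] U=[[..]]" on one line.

  row1 -= -1·row0 → [0,-2,0,-1]
  row2 -= 1·row0 → [0,2,-2,1]
  row3 -= 1·row0 → [0,-4,4,0]
  row2 -= -1·row1 → [0,0,-2,0]
  row3 -= 2·row1 → [0,0,4,2]
  row3 -= -2·row2 → [0,0,0,2]

L=[[1,0,0,0],[-1,1,0,0],[1,-1,1,0],[1,2,-2,1]] U=[[-1,-2,0,-2],[0,-2,0,-1],[0,0,-2,0],[0,0,0,2]]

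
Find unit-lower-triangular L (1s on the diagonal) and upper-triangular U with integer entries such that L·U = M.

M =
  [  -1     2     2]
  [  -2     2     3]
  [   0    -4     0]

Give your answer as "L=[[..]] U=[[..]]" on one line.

L=[[1,0,0],[2,1,0],[0,2,1]] U=[[-1,2,2],[0,-2,-1],[0,0,2]]

  R1 -= 2·R0 → [0,-2,-1]
  R2 -= 0·R0 → [0,-4,0]
  R2 -= 2·R1 → [0,0,2]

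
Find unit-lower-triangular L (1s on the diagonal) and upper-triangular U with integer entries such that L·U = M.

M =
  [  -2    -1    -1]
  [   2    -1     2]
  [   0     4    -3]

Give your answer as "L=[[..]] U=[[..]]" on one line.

L=[[1,0,0],[-1,1,0],[0,-2,1]] U=[[-2,-1,-1],[0,-2,1],[0,0,-1]]

  R1 -= -1·R0 → [0,-2,1]
  R2 -= 0·R0 → [0,4,-3]
  R2 -= -2·R1 → [0,0,-1]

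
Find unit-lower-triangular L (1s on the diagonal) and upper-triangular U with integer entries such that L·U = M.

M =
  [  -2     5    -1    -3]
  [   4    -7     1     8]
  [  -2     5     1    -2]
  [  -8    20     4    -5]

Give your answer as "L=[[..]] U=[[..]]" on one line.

  r1 -= -2·r0 → [0,3,-1,2]
  r2 -= 1·r0 → [0,0,2,1]
  r3 -= 4·r0 → [0,0,8,7]
  r2 -= 0·r1 → [0,0,2,1]
  r3 -= 0·r1 → [0,0,8,7]
  r3 -= 4·r2 → [0,0,0,3]

L=[[1,0,0,0],[-2,1,0,0],[1,0,1,0],[4,0,4,1]] U=[[-2,5,-1,-3],[0,3,-1,2],[0,0,2,1],[0,0,0,3]]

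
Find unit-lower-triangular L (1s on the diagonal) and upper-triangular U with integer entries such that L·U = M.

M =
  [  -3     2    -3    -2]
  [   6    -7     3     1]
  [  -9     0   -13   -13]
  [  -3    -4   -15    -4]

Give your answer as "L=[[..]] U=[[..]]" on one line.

L=[[1,0,0,0],[-2,1,0,0],[3,2,1,0],[1,2,-3,1]] U=[[-3,2,-3,-2],[0,-3,-3,-3],[0,0,2,-1],[0,0,0,1]]

  r1 -= -2·r0 → [0,-3,-3,-3]
  r2 -= 3·r0 → [0,-6,-4,-7]
  r3 -= 1·r0 → [0,-6,-12,-2]
  r2 -= 2·r1 → [0,0,2,-1]
  r3 -= 2·r1 → [0,0,-6,4]
  r3 -= -3·r2 → [0,0,0,1]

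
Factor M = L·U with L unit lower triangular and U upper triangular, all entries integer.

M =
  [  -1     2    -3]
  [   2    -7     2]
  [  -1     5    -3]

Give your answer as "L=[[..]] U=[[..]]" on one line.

L=[[1,0,0],[-2,1,0],[1,-1,1]] U=[[-1,2,-3],[0,-3,-4],[0,0,-4]]

  r1 -= -2·r0 → [0,-3,-4]
  r2 -= 1·r0 → [0,3,0]
  r2 -= -1·r1 → [0,0,-4]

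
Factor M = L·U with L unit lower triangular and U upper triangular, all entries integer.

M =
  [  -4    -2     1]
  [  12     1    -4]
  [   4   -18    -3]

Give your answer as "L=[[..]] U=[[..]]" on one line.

  r1 -= -3·r0 → [0,-5,-1]
  r2 -= -1·r0 → [0,-20,-2]
  r2 -= 4·r1 → [0,0,2]

L=[[1,0,0],[-3,1,0],[-1,4,1]] U=[[-4,-2,1],[0,-5,-1],[0,0,2]]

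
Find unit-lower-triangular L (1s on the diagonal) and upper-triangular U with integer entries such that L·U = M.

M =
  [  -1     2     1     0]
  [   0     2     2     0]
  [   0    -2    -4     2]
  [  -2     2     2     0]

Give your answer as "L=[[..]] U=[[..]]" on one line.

  row1 -= 0·row0 → [0,2,2,0]
  row2 -= 0·row0 → [0,-2,-4,2]
  row3 -= 2·row0 → [0,-2,0,0]
  row2 -= -1·row1 → [0,0,-2,2]
  row3 -= -1·row1 → [0,0,2,0]
  row3 -= -1·row2 → [0,0,0,2]

L=[[1,0,0,0],[0,1,0,0],[0,-1,1,0],[2,-1,-1,1]] U=[[-1,2,1,0],[0,2,2,0],[0,0,-2,2],[0,0,0,2]]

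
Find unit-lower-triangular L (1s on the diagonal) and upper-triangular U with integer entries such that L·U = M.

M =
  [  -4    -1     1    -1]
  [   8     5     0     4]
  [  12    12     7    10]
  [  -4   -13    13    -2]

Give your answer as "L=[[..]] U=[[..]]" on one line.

  R1 -= -2·R0 → [0,3,2,2]
  R2 -= -3·R0 → [0,9,10,7]
  R3 -= 1·R0 → [0,-12,12,-1]
  R2 -= 3·R1 → [0,0,4,1]
  R3 -= -4·R1 → [0,0,20,7]
  R3 -= 5·R2 → [0,0,0,2]

L=[[1,0,0,0],[-2,1,0,0],[-3,3,1,0],[1,-4,5,1]] U=[[-4,-1,1,-1],[0,3,2,2],[0,0,4,1],[0,0,0,2]]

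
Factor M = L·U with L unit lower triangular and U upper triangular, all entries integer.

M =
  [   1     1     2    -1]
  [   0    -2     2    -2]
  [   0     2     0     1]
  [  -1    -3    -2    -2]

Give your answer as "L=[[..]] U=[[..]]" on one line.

L=[[1,0,0,0],[0,1,0,0],[0,-1,1,0],[-1,1,-1,1]] U=[[1,1,2,-1],[0,-2,2,-2],[0,0,2,-1],[0,0,0,-2]]

  row1 -= 0·row0 → [0,-2,2,-2]
  row2 -= 0·row0 → [0,2,0,1]
  row3 -= -1·row0 → [0,-2,0,-3]
  row2 -= -1·row1 → [0,0,2,-1]
  row3 -= 1·row1 → [0,0,-2,-1]
  row3 -= -1·row2 → [0,0,0,-2]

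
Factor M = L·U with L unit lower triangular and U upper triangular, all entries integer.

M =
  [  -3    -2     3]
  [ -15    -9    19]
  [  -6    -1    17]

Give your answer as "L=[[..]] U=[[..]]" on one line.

  r1 -= 5·r0 → [0,1,4]
  r2 -= 2·r0 → [0,3,11]
  r2 -= 3·r1 → [0,0,-1]

L=[[1,0,0],[5,1,0],[2,3,1]] U=[[-3,-2,3],[0,1,4],[0,0,-1]]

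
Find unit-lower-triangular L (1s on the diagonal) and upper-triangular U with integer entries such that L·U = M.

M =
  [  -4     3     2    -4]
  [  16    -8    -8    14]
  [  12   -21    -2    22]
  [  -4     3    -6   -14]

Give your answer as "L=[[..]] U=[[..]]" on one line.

  R1 -= -4·R0 → [0,4,0,-2]
  R2 -= -3·R0 → [0,-12,4,10]
  R3 -= 1·R0 → [0,0,-8,-10]
  R2 -= -3·R1 → [0,0,4,4]
  R3 -= 0·R1 → [0,0,-8,-10]
  R3 -= -2·R2 → [0,0,0,-2]

L=[[1,0,0,0],[-4,1,0,0],[-3,-3,1,0],[1,0,-2,1]] U=[[-4,3,2,-4],[0,4,0,-2],[0,0,4,4],[0,0,0,-2]]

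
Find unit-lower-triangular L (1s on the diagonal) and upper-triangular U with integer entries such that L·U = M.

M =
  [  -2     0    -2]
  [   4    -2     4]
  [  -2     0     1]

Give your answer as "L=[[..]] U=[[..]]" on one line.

L=[[1,0,0],[-2,1,0],[1,0,1]] U=[[-2,0,-2],[0,-2,0],[0,0,3]]

  R1 -= -2·R0 → [0,-2,0]
  R2 -= 1·R0 → [0,0,3]
  R2 -= 0·R1 → [0,0,3]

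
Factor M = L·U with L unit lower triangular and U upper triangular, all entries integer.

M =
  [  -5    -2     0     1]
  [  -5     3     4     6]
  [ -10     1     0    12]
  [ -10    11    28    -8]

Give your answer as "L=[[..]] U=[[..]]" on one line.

  row1 -= 1·row0 → [0,5,4,5]
  row2 -= 2·row0 → [0,5,0,10]
  row3 -= 2·row0 → [0,15,28,-10]
  row2 -= 1·row1 → [0,0,-4,5]
  row3 -= 3·row1 → [0,0,16,-25]
  row3 -= -4·row2 → [0,0,0,-5]

L=[[1,0,0,0],[1,1,0,0],[2,1,1,0],[2,3,-4,1]] U=[[-5,-2,0,1],[0,5,4,5],[0,0,-4,5],[0,0,0,-5]]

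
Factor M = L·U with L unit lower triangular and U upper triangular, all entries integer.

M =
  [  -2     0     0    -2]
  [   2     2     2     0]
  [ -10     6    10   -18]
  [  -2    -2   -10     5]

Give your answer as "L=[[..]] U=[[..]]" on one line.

  R1 -= -1·R0 → [0,2,2,-2]
  R2 -= 5·R0 → [0,6,10,-8]
  R3 -= 1·R0 → [0,-2,-10,7]
  R2 -= 3·R1 → [0,0,4,-2]
  R3 -= -1·R1 → [0,0,-8,5]
  R3 -= -2·R2 → [0,0,0,1]

L=[[1,0,0,0],[-1,1,0,0],[5,3,1,0],[1,-1,-2,1]] U=[[-2,0,0,-2],[0,2,2,-2],[0,0,4,-2],[0,0,0,1]]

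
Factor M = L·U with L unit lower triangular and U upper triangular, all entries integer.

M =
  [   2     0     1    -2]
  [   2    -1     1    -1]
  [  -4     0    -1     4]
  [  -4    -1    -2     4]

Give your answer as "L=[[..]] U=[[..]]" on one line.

L=[[1,0,0,0],[1,1,0,0],[-2,0,1,0],[-2,1,0,1]] U=[[2,0,1,-2],[0,-1,0,1],[0,0,1,0],[0,0,0,-1]]

  row1 -= 1·row0 → [0,-1,0,1]
  row2 -= -2·row0 → [0,0,1,0]
  row3 -= -2·row0 → [0,-1,0,0]
  row2 -= 0·row1 → [0,0,1,0]
  row3 -= 1·row1 → [0,0,0,-1]
  row3 -= 0·row2 → [0,0,0,-1]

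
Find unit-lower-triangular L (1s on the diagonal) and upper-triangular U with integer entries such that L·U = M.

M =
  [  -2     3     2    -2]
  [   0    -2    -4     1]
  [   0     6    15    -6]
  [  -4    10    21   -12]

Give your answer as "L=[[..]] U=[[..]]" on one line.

  R1 -= 0·R0 → [0,-2,-4,1]
  R2 -= 0·R0 → [0,6,15,-6]
  R3 -= 2·R0 → [0,4,17,-8]
  R2 -= -3·R1 → [0,0,3,-3]
  R3 -= -2·R1 → [0,0,9,-6]
  R3 -= 3·R2 → [0,0,0,3]

L=[[1,0,0,0],[0,1,0,0],[0,-3,1,0],[2,-2,3,1]] U=[[-2,3,2,-2],[0,-2,-4,1],[0,0,3,-3],[0,0,0,3]]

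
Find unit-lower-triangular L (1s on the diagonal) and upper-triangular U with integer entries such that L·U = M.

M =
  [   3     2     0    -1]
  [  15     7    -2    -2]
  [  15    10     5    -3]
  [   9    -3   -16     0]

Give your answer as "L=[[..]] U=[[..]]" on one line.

  R1 -= 5·R0 → [0,-3,-2,3]
  R2 -= 5·R0 → [0,0,5,2]
  R3 -= 3·R0 → [0,-9,-16,3]
  R2 -= 0·R1 → [0,0,5,2]
  R3 -= 3·R1 → [0,0,-10,-6]
  R3 -= -2·R2 → [0,0,0,-2]

L=[[1,0,0,0],[5,1,0,0],[5,0,1,0],[3,3,-2,1]] U=[[3,2,0,-1],[0,-3,-2,3],[0,0,5,2],[0,0,0,-2]]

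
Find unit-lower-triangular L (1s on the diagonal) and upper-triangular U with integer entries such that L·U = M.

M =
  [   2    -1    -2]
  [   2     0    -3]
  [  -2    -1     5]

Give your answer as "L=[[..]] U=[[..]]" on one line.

  R1 -= 1·R0 → [0,1,-1]
  R2 -= -1·R0 → [0,-2,3]
  R2 -= -2·R1 → [0,0,1]

L=[[1,0,0],[1,1,0],[-1,-2,1]] U=[[2,-1,-2],[0,1,-1],[0,0,1]]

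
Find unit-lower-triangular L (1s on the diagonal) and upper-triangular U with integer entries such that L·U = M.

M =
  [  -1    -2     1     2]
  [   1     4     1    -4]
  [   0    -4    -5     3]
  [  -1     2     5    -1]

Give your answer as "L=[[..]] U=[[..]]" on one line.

L=[[1,0,0,0],[-1,1,0,0],[0,-2,1,0],[1,2,0,1]] U=[[-1,-2,1,2],[0,2,2,-2],[0,0,-1,-1],[0,0,0,1]]

  R1 -= -1·R0 → [0,2,2,-2]
  R2 -= 0·R0 → [0,-4,-5,3]
  R3 -= 1·R0 → [0,4,4,-3]
  R2 -= -2·R1 → [0,0,-1,-1]
  R3 -= 2·R1 → [0,0,0,1]
  R3 -= 0·R2 → [0,0,0,1]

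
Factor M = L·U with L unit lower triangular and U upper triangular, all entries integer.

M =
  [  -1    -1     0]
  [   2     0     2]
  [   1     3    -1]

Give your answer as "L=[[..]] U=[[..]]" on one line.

  r1 -= -2·r0 → [0,-2,2]
  r2 -= -1·r0 → [0,2,-1]
  r2 -= -1·r1 → [0,0,1]

L=[[1,0,0],[-2,1,0],[-1,-1,1]] U=[[-1,-1,0],[0,-2,2],[0,0,1]]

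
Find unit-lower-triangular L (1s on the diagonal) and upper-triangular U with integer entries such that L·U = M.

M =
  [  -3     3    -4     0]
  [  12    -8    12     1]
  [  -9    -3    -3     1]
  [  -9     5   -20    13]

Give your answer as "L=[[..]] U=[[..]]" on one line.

  row1 -= -4·row0 → [0,4,-4,1]
  row2 -= 3·row0 → [0,-12,9,1]
  row3 -= 3·row0 → [0,-4,-8,13]
  row2 -= -3·row1 → [0,0,-3,4]
  row3 -= -1·row1 → [0,0,-12,14]
  row3 -= 4·row2 → [0,0,0,-2]

L=[[1,0,0,0],[-4,1,0,0],[3,-3,1,0],[3,-1,4,1]] U=[[-3,3,-4,0],[0,4,-4,1],[0,0,-3,4],[0,0,0,-2]]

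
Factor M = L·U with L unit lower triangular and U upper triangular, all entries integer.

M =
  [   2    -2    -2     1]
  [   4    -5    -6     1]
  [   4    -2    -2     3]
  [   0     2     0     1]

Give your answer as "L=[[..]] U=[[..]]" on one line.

  R1 -= 2·R0 → [0,-1,-2,-1]
  R2 -= 2·R0 → [0,2,2,1]
  R3 -= 0·R0 → [0,2,0,1]
  R2 -= -2·R1 → [0,0,-2,-1]
  R3 -= -2·R1 → [0,0,-4,-1]
  R3 -= 2·R2 → [0,0,0,1]

L=[[1,0,0,0],[2,1,0,0],[2,-2,1,0],[0,-2,2,1]] U=[[2,-2,-2,1],[0,-1,-2,-1],[0,0,-2,-1],[0,0,0,1]]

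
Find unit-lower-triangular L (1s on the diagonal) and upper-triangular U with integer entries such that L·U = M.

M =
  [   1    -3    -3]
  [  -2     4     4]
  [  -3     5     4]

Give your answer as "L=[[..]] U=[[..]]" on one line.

  R1 -= -2·R0 → [0,-2,-2]
  R2 -= -3·R0 → [0,-4,-5]
  R2 -= 2·R1 → [0,0,-1]

L=[[1,0,0],[-2,1,0],[-3,2,1]] U=[[1,-3,-3],[0,-2,-2],[0,0,-1]]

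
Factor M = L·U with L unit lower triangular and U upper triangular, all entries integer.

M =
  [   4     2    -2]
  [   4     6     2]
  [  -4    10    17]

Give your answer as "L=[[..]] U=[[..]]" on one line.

  row1 -= 1·row0 → [0,4,4]
  row2 -= -1·row0 → [0,12,15]
  row2 -= 3·row1 → [0,0,3]

L=[[1,0,0],[1,1,0],[-1,3,1]] U=[[4,2,-2],[0,4,4],[0,0,3]]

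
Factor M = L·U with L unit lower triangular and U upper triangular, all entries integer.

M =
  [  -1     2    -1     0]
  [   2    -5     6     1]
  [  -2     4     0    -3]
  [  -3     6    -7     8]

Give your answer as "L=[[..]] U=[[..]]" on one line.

  r1 -= -2·r0 → [0,-1,4,1]
  r2 -= 2·r0 → [0,0,2,-3]
  r3 -= 3·r0 → [0,0,-4,8]
  r2 -= 0·r1 → [0,0,2,-3]
  r3 -= 0·r1 → [0,0,-4,8]
  r3 -= -2·r2 → [0,0,0,2]

L=[[1,0,0,0],[-2,1,0,0],[2,0,1,0],[3,0,-2,1]] U=[[-1,2,-1,0],[0,-1,4,1],[0,0,2,-3],[0,0,0,2]]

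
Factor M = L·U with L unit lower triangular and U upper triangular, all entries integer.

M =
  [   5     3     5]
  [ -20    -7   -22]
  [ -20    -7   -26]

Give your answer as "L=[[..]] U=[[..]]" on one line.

L=[[1,0,0],[-4,1,0],[-4,1,1]] U=[[5,3,5],[0,5,-2],[0,0,-4]]

  R1 -= -4·R0 → [0,5,-2]
  R2 -= -4·R0 → [0,5,-6]
  R2 -= 1·R1 → [0,0,-4]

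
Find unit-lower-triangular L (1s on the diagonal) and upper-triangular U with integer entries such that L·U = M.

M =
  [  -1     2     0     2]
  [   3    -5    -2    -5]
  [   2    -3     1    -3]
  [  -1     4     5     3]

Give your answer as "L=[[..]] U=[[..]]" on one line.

L=[[1,0,0,0],[-3,1,0,0],[-2,1,1,0],[1,2,3,1]] U=[[-1,2,0,2],[0,1,-2,1],[0,0,3,0],[0,0,0,-1]]

  R1 -= -3·R0 → [0,1,-2,1]
  R2 -= -2·R0 → [0,1,1,1]
  R3 -= 1·R0 → [0,2,5,1]
  R2 -= 1·R1 → [0,0,3,0]
  R3 -= 2·R1 → [0,0,9,-1]
  R3 -= 3·R2 → [0,0,0,-1]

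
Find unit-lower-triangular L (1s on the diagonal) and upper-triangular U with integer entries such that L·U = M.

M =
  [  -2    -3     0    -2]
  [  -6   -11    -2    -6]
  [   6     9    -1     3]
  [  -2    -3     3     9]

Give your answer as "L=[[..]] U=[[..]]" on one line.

  R1 -= 3·R0 → [0,-2,-2,0]
  R2 -= -3·R0 → [0,0,-1,-3]
  R3 -= 1·R0 → [0,0,3,11]
  R2 -= 0·R1 → [0,0,-1,-3]
  R3 -= 0·R1 → [0,0,3,11]
  R3 -= -3·R2 → [0,0,0,2]

L=[[1,0,0,0],[3,1,0,0],[-3,0,1,0],[1,0,-3,1]] U=[[-2,-3,0,-2],[0,-2,-2,0],[0,0,-1,-3],[0,0,0,2]]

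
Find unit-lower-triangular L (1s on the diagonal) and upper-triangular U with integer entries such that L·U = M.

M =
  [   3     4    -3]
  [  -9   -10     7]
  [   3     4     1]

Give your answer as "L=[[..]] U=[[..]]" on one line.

  R1 -= -3·R0 → [0,2,-2]
  R2 -= 1·R0 → [0,0,4]
  R2 -= 0·R1 → [0,0,4]

L=[[1,0,0],[-3,1,0],[1,0,1]] U=[[3,4,-3],[0,2,-2],[0,0,4]]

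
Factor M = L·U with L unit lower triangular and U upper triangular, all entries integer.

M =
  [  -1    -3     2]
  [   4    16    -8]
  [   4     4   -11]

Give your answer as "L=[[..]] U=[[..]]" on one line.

  r1 -= -4·r0 → [0,4,0]
  r2 -= -4·r0 → [0,-8,-3]
  r2 -= -2·r1 → [0,0,-3]

L=[[1,0,0],[-4,1,0],[-4,-2,1]] U=[[-1,-3,2],[0,4,0],[0,0,-3]]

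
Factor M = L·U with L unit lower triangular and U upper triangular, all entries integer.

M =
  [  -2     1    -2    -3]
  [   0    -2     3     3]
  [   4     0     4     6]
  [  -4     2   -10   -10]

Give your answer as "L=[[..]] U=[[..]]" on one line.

  r1 -= 0·r0 → [0,-2,3,3]
  r2 -= -2·r0 → [0,2,0,0]
  r3 -= 2·r0 → [0,0,-6,-4]
  r2 -= -1·r1 → [0,0,3,3]
  r3 -= 0·r1 → [0,0,-6,-4]
  r3 -= -2·r2 → [0,0,0,2]

L=[[1,0,0,0],[0,1,0,0],[-2,-1,1,0],[2,0,-2,1]] U=[[-2,1,-2,-3],[0,-2,3,3],[0,0,3,3],[0,0,0,2]]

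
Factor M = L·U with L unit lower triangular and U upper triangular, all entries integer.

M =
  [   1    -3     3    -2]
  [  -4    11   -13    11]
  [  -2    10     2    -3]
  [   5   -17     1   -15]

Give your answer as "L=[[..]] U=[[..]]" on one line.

L=[[1,0,0,0],[-4,1,0,0],[-2,-4,1,0],[5,2,-3,1]] U=[[1,-3,3,-2],[0,-1,-1,3],[0,0,4,5],[0,0,0,4]]

  R1 -= -4·R0 → [0,-1,-1,3]
  R2 -= -2·R0 → [0,4,8,-7]
  R3 -= 5·R0 → [0,-2,-14,-5]
  R2 -= -4·R1 → [0,0,4,5]
  R3 -= 2·R1 → [0,0,-12,-11]
  R3 -= -3·R2 → [0,0,0,4]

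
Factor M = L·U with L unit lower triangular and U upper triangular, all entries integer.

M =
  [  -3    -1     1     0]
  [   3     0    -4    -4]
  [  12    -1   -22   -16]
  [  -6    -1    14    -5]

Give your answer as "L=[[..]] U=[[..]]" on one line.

  r1 -= -1·r0 → [0,-1,-3,-4]
  r2 -= -4·r0 → [0,-5,-18,-16]
  r3 -= 2·r0 → [0,1,12,-5]
  r2 -= 5·r1 → [0,0,-3,4]
  r3 -= -1·r1 → [0,0,9,-9]
  r3 -= -3·r2 → [0,0,0,3]

L=[[1,0,0,0],[-1,1,0,0],[-4,5,1,0],[2,-1,-3,1]] U=[[-3,-1,1,0],[0,-1,-3,-4],[0,0,-3,4],[0,0,0,3]]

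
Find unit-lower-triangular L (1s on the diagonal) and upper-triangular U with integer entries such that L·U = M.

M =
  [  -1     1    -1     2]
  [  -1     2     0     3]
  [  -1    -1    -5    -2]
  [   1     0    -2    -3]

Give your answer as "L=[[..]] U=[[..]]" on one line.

L=[[1,0,0,0],[1,1,0,0],[1,-2,1,0],[-1,1,2,1]] U=[[-1,1,-1,2],[0,1,1,1],[0,0,-2,-2],[0,0,0,2]]

  row1 -= 1·row0 → [0,1,1,1]
  row2 -= 1·row0 → [0,-2,-4,-4]
  row3 -= -1·row0 → [0,1,-3,-1]
  row2 -= -2·row1 → [0,0,-2,-2]
  row3 -= 1·row1 → [0,0,-4,-2]
  row3 -= 2·row2 → [0,0,0,2]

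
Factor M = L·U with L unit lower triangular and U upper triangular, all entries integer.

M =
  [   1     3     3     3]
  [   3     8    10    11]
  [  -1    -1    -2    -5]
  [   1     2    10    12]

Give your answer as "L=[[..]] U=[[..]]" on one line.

L=[[1,0,0,0],[3,1,0,0],[-1,-2,1,0],[1,1,2,1]] U=[[1,3,3,3],[0,-1,1,2],[0,0,3,2],[0,0,0,3]]

  row1 -= 3·row0 → [0,-1,1,2]
  row2 -= -1·row0 → [0,2,1,-2]
  row3 -= 1·row0 → [0,-1,7,9]
  row2 -= -2·row1 → [0,0,3,2]
  row3 -= 1·row1 → [0,0,6,7]
  row3 -= 2·row2 → [0,0,0,3]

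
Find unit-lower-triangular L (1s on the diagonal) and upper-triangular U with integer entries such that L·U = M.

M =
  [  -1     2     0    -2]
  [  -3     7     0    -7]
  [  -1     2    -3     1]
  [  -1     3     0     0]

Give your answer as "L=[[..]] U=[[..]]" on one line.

L=[[1,0,0,0],[3,1,0,0],[1,0,1,0],[1,1,0,1]] U=[[-1,2,0,-2],[0,1,0,-1],[0,0,-3,3],[0,0,0,3]]

  r1 -= 3·r0 → [0,1,0,-1]
  r2 -= 1·r0 → [0,0,-3,3]
  r3 -= 1·r0 → [0,1,0,2]
  r2 -= 0·r1 → [0,0,-3,3]
  r3 -= 1·r1 → [0,0,0,3]
  r3 -= 0·r2 → [0,0,0,3]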